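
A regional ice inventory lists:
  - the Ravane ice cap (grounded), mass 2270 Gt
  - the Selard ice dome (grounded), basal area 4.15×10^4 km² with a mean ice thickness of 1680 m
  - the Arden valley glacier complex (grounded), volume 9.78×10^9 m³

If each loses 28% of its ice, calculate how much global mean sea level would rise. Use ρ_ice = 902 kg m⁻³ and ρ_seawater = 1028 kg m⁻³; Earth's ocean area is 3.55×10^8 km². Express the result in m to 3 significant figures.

≈ 0.0500 m

Ravane: 0.28 × 2270 Gt = 6.356×10^14 kg; dividing by ρ_w = 1028 kg m⁻³ gives 6.183×10^11 m³ of water.
Selard: ice volume = 4.15×10^4 km² × 1680 m = 6.972×10^4 km³; 0.28 × 6.972×10^4 × (902/1028) = 1.713×10^4 km³ of water.
Arden: 0.28 × 9.78×10^9 m³ × (902/1028) = 2.403×10^9 m³ of water.
Total added water ≈ 1.775×10^13 m³ over 3.55×10^14 m² → Δh = 0.0500 m.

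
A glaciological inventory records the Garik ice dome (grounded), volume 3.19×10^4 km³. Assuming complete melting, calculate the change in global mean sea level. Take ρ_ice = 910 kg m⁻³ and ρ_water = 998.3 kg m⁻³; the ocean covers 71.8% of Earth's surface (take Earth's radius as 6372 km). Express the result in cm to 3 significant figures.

≈ 7.94 cm

Garik: 3.19×10^4 km³ × (910/998.3) = 2.908×10^4 km³ of water.
Spread over 3.66×10^14 m² of ocean, Δh = 2.908×10^13 / 3.66×10^14 = 0.0794 m = 7.94 cm.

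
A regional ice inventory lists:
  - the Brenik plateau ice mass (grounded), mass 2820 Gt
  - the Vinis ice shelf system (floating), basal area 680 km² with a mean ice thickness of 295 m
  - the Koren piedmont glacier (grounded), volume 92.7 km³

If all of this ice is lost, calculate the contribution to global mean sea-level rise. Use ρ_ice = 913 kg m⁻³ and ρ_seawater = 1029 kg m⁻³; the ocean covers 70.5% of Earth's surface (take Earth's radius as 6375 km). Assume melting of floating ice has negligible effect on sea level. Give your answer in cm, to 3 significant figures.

Brenik: 2820 Gt = 2.820×10^15 kg; dividing by ρ_w = 1029 kg m⁻³ gives 2.741×10^12 m³ of water.
The Vinis ice shelf system is floating and already displaces its own weight of water, so its melt adds essentially nothing to sea level.
Koren: 92.7 km³ × (913/1029) = 82.25 km³ of water.
Total added water ≈ 2.823×10^12 m³ over 3.60×10^14 m² → Δh = 7.84×10^-3 m = 0.784 cm.

≈ 0.784 cm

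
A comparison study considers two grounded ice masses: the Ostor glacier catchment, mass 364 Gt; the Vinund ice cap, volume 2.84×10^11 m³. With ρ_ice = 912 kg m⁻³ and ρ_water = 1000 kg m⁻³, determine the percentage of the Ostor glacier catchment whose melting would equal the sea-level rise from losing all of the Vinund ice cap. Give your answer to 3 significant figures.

≈ 71.2 %

Equal sea-level rise means equal mass of meltwater, i.e. equal mass of ice lost.
Ice mass of Vinund: 2.590×10^14 kg; ice mass of Ostor: 3.640×10^14 kg.
Fraction required = 2.590×10^14 / 3.640×10^14 = 0.712 → 71.2 %.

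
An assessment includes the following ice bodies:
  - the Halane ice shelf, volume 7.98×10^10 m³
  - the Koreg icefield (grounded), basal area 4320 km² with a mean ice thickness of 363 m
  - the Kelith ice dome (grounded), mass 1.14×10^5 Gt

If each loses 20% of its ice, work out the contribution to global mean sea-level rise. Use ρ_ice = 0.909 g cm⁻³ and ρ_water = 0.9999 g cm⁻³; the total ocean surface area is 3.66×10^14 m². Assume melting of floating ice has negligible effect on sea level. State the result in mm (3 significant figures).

≈ 63.1 mm

The Halane ice shelf is floating and already displaces its own weight of water, so its melt adds essentially nothing to sea level.
Koreg: ice volume = 4320 km² × 363 m = 1568 km³; 0.2 × 1568 × (909/999.9) = 285.1 km³ of water.
Kelith: 0.2 × 1.14×10^5 Gt = 2.280×10^16 kg; dividing by ρ_w = 0.9999 g cm⁻³ = 999.9 kg m⁻³ gives 2.280×10^13 m³ of water.
Total added water ≈ 2.309×10^13 m³ over 3.66×10^14 m² → Δh = 0.0631 m = 63.1 mm.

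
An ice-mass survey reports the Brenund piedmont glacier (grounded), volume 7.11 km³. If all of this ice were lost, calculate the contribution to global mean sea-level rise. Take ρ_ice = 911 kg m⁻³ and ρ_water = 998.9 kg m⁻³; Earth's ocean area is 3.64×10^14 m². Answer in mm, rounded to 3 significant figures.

≈ 0.0178 mm

Brenund: 7.11 km³ × (911/998.9) = 6.484 km³ of water.
Spread over 3.64×10^14 m² of ocean, Δh = 6.484×10^9 / 3.64×10^14 = 1.78×10^-5 m = 0.0178 mm.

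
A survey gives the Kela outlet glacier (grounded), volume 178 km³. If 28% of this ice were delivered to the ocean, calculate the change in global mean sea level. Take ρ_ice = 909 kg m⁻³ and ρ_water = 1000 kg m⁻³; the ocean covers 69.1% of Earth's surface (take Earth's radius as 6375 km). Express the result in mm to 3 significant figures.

Kela: 0.28 × 178 km³ × (909/1000) = 45.30 km³ of water.
Spread over 3.53×10^14 m² of ocean, Δh = 4.530×10^10 / 3.53×10^14 = 1.28×10^-4 m = 0.128 mm.

≈ 0.128 mm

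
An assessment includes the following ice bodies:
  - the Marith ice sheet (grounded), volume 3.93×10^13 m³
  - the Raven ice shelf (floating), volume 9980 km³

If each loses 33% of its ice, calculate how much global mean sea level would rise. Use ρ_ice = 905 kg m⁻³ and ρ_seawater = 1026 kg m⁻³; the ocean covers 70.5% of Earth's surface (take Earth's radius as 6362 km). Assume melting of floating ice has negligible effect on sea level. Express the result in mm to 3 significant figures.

Marith: 0.33 × 3.93×10^13 m³ × (905/1026) = 1.144×10^13 m³ of water.
The Raven ice shelf is floating and already displaces its own weight of water, so its melt adds essentially nothing to sea level.
Total added water ≈ 1.144×10^13 m³ over 3.59×10^14 m² → Δh = 0.0319 m = 31.9 mm.

≈ 31.9 mm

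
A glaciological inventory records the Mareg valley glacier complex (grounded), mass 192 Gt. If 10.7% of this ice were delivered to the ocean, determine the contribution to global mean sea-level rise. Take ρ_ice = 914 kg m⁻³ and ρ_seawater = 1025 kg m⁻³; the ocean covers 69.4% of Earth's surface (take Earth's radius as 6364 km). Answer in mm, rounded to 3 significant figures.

≈ 0.0567 mm

Mareg: 0.107 × 192 Gt = 2.054×10^13 kg; dividing by ρ_w = 1025 kg m⁻³ gives 2.004×10^10 m³ of water.
Spread over 3.53×10^14 m² of ocean, Δh = 2.004×10^10 / 3.53×10^14 = 5.67×10^-5 m = 0.0567 mm.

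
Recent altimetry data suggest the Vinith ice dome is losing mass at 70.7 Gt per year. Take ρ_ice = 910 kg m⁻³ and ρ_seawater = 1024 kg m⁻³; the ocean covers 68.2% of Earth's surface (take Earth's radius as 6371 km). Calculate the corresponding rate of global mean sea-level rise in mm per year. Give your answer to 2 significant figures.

ρ_w = 1024 kg m⁻³. Annual water volume added = 70.7 Gt / ρ_w = 7.070×10^13 kg / 1024 kg m⁻³ = 6.904×10^10 m³.
Δh per year = 6.904×10^10 / 3.48×10^14 = 1.98×10^-4 m = 0.20 mm.

≈ 0.20 mm/yr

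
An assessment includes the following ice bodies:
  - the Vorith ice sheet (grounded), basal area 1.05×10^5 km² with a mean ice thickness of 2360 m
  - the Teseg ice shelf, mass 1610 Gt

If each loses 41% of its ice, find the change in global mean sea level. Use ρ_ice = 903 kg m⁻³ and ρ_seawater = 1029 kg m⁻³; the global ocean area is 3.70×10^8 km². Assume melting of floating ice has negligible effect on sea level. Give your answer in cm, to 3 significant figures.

≈ 24.1 cm

Vorith: ice volume = 1.05×10^5 km² × 2360 m = 2.478×10^5 km³; 0.41 × 2.478×10^5 × (903/1029) = 8.916×10^4 km³ of water.
The Teseg ice shelf is floating and already displaces its own weight of water, so its melt adds essentially nothing to sea level.
Total added water ≈ 8.916×10^13 m³ over 3.70×10^14 m² → Δh = 0.241 m = 24.1 cm.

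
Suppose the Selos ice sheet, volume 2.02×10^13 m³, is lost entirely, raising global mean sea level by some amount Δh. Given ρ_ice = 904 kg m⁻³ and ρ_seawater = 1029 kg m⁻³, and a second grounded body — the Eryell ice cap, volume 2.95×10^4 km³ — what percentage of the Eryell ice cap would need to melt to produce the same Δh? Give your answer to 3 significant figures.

≈ 68.5 %

Equal sea-level rise means equal mass of meltwater, i.e. equal mass of ice lost.
Ice mass of Selos: 1.826×10^16 kg; ice mass of Eryell: 2.667×10^16 kg.
Fraction required = 1.826×10^16 / 2.667×10^16 = 0.685 → 68.5 %.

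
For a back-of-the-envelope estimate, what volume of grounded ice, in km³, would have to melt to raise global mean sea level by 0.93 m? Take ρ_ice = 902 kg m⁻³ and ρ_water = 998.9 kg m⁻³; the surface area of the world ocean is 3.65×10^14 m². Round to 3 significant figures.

≈ 3.76×10^5 km³

Required water volume = Δh × A = 0.93 m × 3.65×10^14 m² = 3.394×10^14 m³ = 3.394×10^5 km³.
Ice volume = water volume × ρ_w/ρ_ice = 3.394×10^5 × 998.9/902 = 3.76×10^5 km³.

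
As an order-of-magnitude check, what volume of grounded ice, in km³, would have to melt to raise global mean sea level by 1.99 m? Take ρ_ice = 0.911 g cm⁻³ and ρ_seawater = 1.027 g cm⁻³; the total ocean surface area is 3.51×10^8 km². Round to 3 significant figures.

Required water volume = Δh × A = 1.99 m × 3.51×10^14 m² = 6.985×10^14 m³ = 6.985×10^5 km³.
Ice volume = water volume × ρ_w/ρ_ice = 6.985×10^5 × 1027/911 = 7.87×10^5 km³.

≈ 7.87×10^5 km³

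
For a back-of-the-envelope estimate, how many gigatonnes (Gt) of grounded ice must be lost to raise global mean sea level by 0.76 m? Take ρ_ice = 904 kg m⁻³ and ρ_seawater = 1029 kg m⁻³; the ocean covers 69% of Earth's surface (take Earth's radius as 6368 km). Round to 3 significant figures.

Required water volume = Δh × A = 0.76 m × 3.52×10^14 m² = 2.672×10^14 m³.
ρ_w = 1029 kg m⁻³, so the mass of water = 2.672×10^14 m³ × 1029 kg m⁻³ = 2.750×10^17 kg = 2.75×10^5 Gt (and the same mass of ice, by conservation).

≈ 2.75×10^5 Gt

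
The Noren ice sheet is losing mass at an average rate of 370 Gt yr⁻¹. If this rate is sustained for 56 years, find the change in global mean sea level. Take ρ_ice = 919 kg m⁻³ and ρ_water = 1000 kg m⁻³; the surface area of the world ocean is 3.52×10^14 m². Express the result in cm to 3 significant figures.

Total mass lost = 370 Gt/yr × 56 yr = 2.072×10^4 Gt = 2.072×10^16 kg.
ρ_w = 1000 kg m⁻³, so water volume = 2.072×10^16 / 1000 = 2.072×10^13 m³.
Δh = 2.072×10^13 / 3.52×10^14 = 0.0589 m = 5.89 cm.

≈ 5.89 cm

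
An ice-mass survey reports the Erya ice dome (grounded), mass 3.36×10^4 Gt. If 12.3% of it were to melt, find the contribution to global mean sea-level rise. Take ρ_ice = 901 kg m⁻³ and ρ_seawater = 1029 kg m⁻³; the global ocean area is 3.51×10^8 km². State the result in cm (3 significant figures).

≈ 1.14 cm

Erya: 0.123 × 3.36×10^4 Gt = 4.133×10^15 kg; dividing by ρ_w = 1029 kg m⁻³ gives 4.016×10^12 m³ of water.
Spread over 3.51×10^14 m² of ocean, Δh = 4.016×10^12 / 3.51×10^14 = 0.0114 m = 1.14 cm.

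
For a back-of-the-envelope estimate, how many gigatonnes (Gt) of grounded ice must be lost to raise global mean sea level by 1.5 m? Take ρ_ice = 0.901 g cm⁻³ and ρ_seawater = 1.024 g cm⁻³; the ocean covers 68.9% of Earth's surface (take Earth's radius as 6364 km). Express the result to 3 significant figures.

≈ 5.39×10^5 Gt

Required water volume = Δh × A = 1.5 m × 3.51×10^14 m² = 5.260×10^14 m³.
ρ_w = 1.024 g cm⁻³ = 1024 kg m⁻³, so the mass of water = 5.260×10^14 m³ × 1024 kg m⁻³ = 5.386×10^17 kg = 5.39×10^5 Gt (and the same mass of ice, by conservation).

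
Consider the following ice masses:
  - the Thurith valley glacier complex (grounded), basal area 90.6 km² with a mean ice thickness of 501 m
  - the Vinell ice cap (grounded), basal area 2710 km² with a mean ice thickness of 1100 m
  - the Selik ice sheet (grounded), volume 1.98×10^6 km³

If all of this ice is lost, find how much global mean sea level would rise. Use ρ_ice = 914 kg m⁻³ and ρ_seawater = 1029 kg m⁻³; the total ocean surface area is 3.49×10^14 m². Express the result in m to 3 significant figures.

Thurith: ice volume = 90.6 km² × 501 m = 45.39 km³; 45.39 × (914/1029) = 40.32 km³ of water.
Vinell: ice volume = 2710 km² × 1100 m = 2981 km³; 2981 × (914/1029) = 2648 km³ of water.
Selik: 1.98×10^6 km³ × (914/1029) = 1.759×10^6 km³ of water.
Total added water ≈ 1.761×10^15 m³ over 3.49×10^14 m² → Δh = 5.05 m.

≈ 5.05 m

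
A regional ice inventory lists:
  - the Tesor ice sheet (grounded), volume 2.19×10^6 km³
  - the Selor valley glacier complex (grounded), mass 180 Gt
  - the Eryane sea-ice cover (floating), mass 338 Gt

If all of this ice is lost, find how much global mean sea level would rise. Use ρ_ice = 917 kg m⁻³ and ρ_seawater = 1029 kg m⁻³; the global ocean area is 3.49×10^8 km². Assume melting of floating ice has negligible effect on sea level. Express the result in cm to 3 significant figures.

Tesor: 2.19×10^6 km³ × (917/1029) = 1.952×10^6 km³ of water.
Selor: 180 Gt = 1.800×10^14 kg; dividing by ρ_w = 1029 kg m⁻³ gives 1.749×10^11 m³ of water.
The Eryane sea-ice cover is floating and already displaces its own weight of water, so its melt adds essentially nothing to sea level.
Total added water ≈ 1.952×10^15 m³ over 3.49×10^14 m² → Δh = 5.59 m = 559 cm.

≈ 559 cm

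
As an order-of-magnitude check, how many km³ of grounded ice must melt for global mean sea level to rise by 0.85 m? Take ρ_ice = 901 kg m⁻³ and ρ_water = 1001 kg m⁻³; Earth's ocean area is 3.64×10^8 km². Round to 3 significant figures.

≈ 3.44×10^5 km³

Required water volume = Δh × A = 0.85 m × 3.64×10^14 m² = 3.094×10^14 m³ = 3.094×10^5 km³.
Ice volume = water volume × ρ_w/ρ_ice = 3.094×10^5 × 1001/901 = 3.44×10^5 km³.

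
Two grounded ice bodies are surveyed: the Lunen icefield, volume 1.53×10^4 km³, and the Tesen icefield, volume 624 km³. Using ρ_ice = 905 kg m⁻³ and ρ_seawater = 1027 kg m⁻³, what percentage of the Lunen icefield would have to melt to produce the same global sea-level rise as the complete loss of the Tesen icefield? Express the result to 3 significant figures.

≈ 4.08 %

Equal sea-level rise means equal mass of meltwater, i.e. equal mass of ice lost.
Ice mass of Tesen: 5.647×10^14 kg; ice mass of Lunen: 1.385×10^16 kg.
Fraction required = 5.647×10^14 / 1.385×10^16 = 0.0408 → 4.08 %.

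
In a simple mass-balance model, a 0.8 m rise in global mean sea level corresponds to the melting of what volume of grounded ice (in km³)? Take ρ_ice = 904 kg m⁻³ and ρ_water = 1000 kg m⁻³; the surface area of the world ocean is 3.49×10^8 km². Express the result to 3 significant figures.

≈ 3.09×10^5 km³

Required water volume = Δh × A = 0.8 m × 3.49×10^14 m² = 2.792×10^14 m³ = 2.792×10^5 km³.
Ice volume = water volume × ρ_w/ρ_ice = 2.792×10^5 × 1000/904 = 3.09×10^5 km³.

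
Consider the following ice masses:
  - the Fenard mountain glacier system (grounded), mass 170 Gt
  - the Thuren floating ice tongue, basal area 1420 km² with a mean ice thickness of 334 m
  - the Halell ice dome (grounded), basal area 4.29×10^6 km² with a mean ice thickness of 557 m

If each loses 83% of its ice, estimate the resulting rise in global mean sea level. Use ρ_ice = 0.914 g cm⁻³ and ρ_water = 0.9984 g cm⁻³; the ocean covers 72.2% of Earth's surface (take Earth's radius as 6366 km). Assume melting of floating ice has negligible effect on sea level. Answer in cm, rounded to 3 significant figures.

≈ 494 cm

Fenard: 0.83 × 170 Gt = 1.411×10^14 kg; dividing by ρ_w = 0.9984 g cm⁻³ = 998.4 kg m⁻³ gives 1.413×10^11 m³ of water.
The Thuren floating ice tongue is floating and already displaces its own weight of water, so its melt adds essentially nothing to sea level.
Halell: ice volume = 4.29×10^6 km² × 557 m = 2.390×10^6 km³; 0.83 × 2.390×10^6 × (914/998.4) = 1.816×10^6 km³ of water.
Total added water ≈ 1.816×10^15 m³ over 3.68×10^14 m² → Δh = 4.94 m = 494 cm.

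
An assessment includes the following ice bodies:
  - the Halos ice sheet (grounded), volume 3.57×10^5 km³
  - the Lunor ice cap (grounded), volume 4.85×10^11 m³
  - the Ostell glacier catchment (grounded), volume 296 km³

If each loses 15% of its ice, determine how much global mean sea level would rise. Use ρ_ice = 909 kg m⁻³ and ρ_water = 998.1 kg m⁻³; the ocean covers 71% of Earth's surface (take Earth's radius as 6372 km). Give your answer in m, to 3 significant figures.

≈ 0.135 m

Halos: 0.15 × 3.57×10^5 km³ × (909/998.1) = 4.877×10^4 km³ of water.
Lunor: 0.15 × 4.85×10^11 m³ × (909/998.1) = 6.626×10^10 m³ of water.
Ostell: 0.15 × 296 km³ × (909/998.1) = 40.44 km³ of water.
Total added water ≈ 4.888×10^13 m³ over 3.62×10^14 m² → Δh = 0.135 m.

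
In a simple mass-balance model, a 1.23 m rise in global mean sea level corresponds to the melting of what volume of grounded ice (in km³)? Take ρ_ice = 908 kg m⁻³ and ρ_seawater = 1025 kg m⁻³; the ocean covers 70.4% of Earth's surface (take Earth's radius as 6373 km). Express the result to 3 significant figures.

≈ 4.99×10^5 km³

Required water volume = Δh × A = 1.23 m × 3.59×10^14 m² = 4.420×10^14 m³ = 4.420×10^5 km³.
Ice volume = water volume × ρ_w/ρ_ice = 4.420×10^5 × 1025/908 = 4.99×10^5 km³.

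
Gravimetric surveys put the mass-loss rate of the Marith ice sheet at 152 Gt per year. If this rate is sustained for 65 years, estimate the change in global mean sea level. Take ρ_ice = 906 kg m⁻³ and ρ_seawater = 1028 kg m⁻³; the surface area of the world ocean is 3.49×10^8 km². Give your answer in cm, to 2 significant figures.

Total mass lost = 152 Gt/yr × 65 yr = 9880 Gt = 9.880×10^15 kg.
ρ_w = 1028 kg m⁻³, so water volume = 9.880×10^15 / 1028 = 9.611×10^12 m³.
Δh = 9.611×10^12 / 3.49×10^14 = 0.0275 m = 2.8 cm.

≈ 2.8 cm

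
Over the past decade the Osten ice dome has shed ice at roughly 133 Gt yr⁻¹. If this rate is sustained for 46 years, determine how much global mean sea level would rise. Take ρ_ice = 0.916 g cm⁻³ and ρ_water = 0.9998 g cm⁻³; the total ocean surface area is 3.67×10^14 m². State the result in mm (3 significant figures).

≈ 16.7 mm

Total mass lost = 133 Gt/yr × 46 yr = 6118 Gt = 6.118×10^15 kg.
ρ_w = 0.9998 g cm⁻³ = 999.8 kg m⁻³, so water volume = 6.118×10^15 / 999.8 = 6.119×10^12 m³.
Δh = 6.119×10^12 / 3.67×10^14 = 0.0167 m = 16.7 mm.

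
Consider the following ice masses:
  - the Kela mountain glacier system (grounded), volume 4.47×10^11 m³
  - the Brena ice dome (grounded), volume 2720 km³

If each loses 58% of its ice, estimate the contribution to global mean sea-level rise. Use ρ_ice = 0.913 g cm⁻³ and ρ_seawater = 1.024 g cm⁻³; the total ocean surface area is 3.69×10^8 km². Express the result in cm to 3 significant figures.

Kela: 0.58 × 4.47×10^11 m³ × (913/1024) = 2.312×10^11 m³ of water.
Brena: 0.58 × 2720 km³ × (913/1024) = 1407 km³ of water.
Total added water ≈ 1.638×10^12 m³ over 3.69×10^14 m² → Δh = 4.44×10^-3 m = 0.444 cm.

≈ 0.444 cm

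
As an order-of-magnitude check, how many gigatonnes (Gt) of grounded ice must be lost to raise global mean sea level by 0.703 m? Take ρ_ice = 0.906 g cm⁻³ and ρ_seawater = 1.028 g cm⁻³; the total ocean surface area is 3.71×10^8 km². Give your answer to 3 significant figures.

≈ 2.68×10^5 Gt

Required water volume = Δh × A = 0.703 m × 3.71×10^14 m² = 2.608×10^14 m³.
ρ_w = 1.028 g cm⁻³ = 1028 kg m⁻³, so the mass of water = 2.608×10^14 m³ × 1028 kg m⁻³ = 2.681×10^17 kg = 2.68×10^5 Gt (and the same mass of ice, by conservation).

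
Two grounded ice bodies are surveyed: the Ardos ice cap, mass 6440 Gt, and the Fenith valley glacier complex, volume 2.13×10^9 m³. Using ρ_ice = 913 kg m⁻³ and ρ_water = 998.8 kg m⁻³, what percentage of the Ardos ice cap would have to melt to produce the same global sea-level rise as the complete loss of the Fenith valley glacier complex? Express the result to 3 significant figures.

≈ 0.0302 %

Equal sea-level rise means equal mass of meltwater, i.e. equal mass of ice lost.
Ice mass of Fenith: 1.945×10^12 kg; ice mass of Ardos: 6.440×10^15 kg.
Fraction required = 1.945×10^12 / 6.440×10^15 = 3.02×10^-4 → 0.0302 %.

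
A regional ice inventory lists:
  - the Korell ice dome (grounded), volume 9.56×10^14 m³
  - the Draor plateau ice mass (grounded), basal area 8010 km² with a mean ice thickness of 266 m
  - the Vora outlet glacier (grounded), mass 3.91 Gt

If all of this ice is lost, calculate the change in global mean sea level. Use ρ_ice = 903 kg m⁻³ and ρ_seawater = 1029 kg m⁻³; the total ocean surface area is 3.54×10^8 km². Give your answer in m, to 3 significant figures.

≈ 2.38 m

Korell: 9.56×10^14 m³ × (903/1029) = 8.389×10^14 m³ of water.
Draor: ice volume = 8010 km² × 266 m = 2131 km³; 2131 × (903/1029) = 1870 km³ of water.
Vora: 3.91 Gt = 3.910×10^12 kg; dividing by ρ_w = 1029 kg m⁻³ gives 3.800×10^9 m³ of water.
Total added water ≈ 8.408×10^14 m³ over 3.54×10^14 m² → Δh = 2.38 m.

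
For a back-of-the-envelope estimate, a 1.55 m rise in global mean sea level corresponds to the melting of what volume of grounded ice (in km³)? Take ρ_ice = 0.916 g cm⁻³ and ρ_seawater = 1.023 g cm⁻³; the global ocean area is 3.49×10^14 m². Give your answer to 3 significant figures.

Required water volume = Δh × A = 1.55 m × 3.49×10^14 m² = 5.410×10^14 m³ = 5.410×10^5 km³.
Ice volume = water volume × ρ_w/ρ_ice = 5.410×10^5 × 1023/916 = 6.04×10^5 km³.

≈ 6.04×10^5 km³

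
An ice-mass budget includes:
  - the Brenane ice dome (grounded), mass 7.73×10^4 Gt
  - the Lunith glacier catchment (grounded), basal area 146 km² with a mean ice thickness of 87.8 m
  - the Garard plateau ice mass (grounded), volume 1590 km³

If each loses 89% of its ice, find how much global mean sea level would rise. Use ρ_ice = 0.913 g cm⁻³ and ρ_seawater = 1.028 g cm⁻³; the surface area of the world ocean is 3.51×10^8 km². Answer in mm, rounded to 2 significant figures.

≈ 190 mm

Brenane: 0.89 × 7.73×10^4 Gt = 6.880×10^16 kg; dividing by ρ_w = 1.028 g cm⁻³ = 1028 kg m⁻³ gives 6.692×10^13 m³ of water.
Lunith: ice volume = 146 km² × 87.8 m = 12.82 km³; 0.89 × 12.82 × (913/1028) = 10.13 km³ of water.
Garard: 0.89 × 1590 km³ × (913/1028) = 1257 km³ of water.
Total added water ≈ 6.819×10^13 m³ over 3.51×10^14 m² → Δh = 0.194 m = 190 mm.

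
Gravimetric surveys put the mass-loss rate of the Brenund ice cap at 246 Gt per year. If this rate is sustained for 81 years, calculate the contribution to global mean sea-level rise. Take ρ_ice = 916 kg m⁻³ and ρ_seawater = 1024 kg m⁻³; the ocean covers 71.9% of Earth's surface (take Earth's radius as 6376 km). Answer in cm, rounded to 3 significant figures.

≈ 5.30 cm

Total mass lost = 246 Gt/yr × 81 yr = 1.993×10^4 Gt = 1.993×10^16 kg.
ρ_w = 1024 kg m⁻³, so water volume = 1.993×10^16 / 1024 = 1.946×10^13 m³.
Δh = 1.946×10^13 / 3.67×10^14 = 0.0530 m = 5.30 cm.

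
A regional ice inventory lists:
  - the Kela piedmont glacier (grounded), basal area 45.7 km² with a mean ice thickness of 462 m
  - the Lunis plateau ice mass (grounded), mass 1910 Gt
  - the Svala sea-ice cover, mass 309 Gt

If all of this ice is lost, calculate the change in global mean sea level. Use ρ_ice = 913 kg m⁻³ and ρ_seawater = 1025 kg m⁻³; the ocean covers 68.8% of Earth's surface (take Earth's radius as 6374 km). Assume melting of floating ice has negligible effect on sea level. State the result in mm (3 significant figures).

≈ 5.36 mm

Kela: ice volume = 45.7 km² × 462 m = 21.11 km³; 21.11 × (913/1025) = 18.81 km³ of water.
Lunis: 1910 Gt = 1.910×10^15 kg; dividing by ρ_w = 1025 kg m⁻³ gives 1.863×10^12 m³ of water.
The Svala sea-ice cover is floating and already displaces its own weight of water, so its melt adds essentially nothing to sea level.
Total added water ≈ 1.882×10^12 m³ over 3.51×10^14 m² → Δh = 5.36×10^-3 m = 5.36 mm.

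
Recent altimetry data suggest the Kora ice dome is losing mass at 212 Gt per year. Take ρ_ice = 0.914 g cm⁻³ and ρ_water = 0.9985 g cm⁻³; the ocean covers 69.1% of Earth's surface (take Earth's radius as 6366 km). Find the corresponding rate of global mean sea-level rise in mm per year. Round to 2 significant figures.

ρ_w = 0.9985 g cm⁻³ = 998.5 kg m⁻³. Annual water volume added = 212 Gt / ρ_w = 2.120×10^14 kg / 998.5 kg m⁻³ = 2.123×10^11 m³.
Δh per year = 2.123×10^11 / 3.52×10^14 = 6.03×10^-4 m = 0.60 mm.

≈ 0.60 mm/yr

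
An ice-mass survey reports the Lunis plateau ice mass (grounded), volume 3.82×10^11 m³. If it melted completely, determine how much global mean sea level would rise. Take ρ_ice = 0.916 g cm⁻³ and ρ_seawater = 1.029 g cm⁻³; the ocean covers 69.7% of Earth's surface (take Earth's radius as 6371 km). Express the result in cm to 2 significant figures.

≈ 0.096 cm

Lunis: 3.82×10^11 m³ × (916/1029) = 3.401×10^11 m³ of water.
Spread over 3.56×10^14 m² of ocean, Δh = 3.401×10^11 / 3.56×10^14 = 9.57×10^-4 m = 0.096 cm.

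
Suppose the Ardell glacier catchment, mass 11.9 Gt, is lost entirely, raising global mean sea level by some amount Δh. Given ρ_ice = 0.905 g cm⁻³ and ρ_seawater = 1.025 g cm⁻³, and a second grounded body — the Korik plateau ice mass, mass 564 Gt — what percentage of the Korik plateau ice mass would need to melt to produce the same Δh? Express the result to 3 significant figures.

≈ 2.11 %

Equal sea-level rise means equal mass of meltwater, i.e. equal mass of ice lost.
Ice mass of Ardell: 1.190×10^13 kg; ice mass of Korik: 5.640×10^14 kg.
Fraction required = 1.190×10^13 / 5.640×10^14 = 0.0211 → 2.11 %.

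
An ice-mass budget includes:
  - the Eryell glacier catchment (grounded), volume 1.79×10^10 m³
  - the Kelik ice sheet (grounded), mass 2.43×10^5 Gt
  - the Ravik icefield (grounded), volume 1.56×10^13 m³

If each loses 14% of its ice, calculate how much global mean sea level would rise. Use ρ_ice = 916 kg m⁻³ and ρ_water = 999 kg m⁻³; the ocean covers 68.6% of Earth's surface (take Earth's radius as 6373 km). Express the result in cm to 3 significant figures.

≈ 10.3 cm

Eryell: 0.14 × 1.79×10^10 m³ × (916/999) = 2.298×10^9 m³ of water.
Kelik: 0.14 × 2.43×10^5 Gt = 3.402×10^16 kg; dividing by ρ_w = 999 kg m⁻³ gives 3.405×10^13 m³ of water.
Ravik: 0.14 × 1.56×10^13 m³ × (916/999) = 2.003×10^12 m³ of water.
Total added water ≈ 3.606×10^13 m³ over 3.50×10^14 m² → Δh = 0.103 m = 10.3 cm.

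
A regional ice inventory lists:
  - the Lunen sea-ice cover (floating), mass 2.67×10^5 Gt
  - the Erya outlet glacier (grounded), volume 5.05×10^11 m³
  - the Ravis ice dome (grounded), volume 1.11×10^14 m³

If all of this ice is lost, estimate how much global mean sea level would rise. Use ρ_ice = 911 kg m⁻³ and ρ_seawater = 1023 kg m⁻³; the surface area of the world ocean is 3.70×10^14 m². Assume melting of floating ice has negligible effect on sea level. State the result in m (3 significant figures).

≈ 0.268 m

The Lunen sea-ice cover is floating and already displaces its own weight of water, so its melt adds essentially nothing to sea level.
Erya: 5.05×10^11 m³ × (911/1023) = 4.497×10^11 m³ of water.
Ravis: 1.11×10^14 m³ × (911/1023) = 9.885×10^13 m³ of water.
Total added water ≈ 9.930×10^13 m³ over 3.70×10^14 m² → Δh = 0.268 m.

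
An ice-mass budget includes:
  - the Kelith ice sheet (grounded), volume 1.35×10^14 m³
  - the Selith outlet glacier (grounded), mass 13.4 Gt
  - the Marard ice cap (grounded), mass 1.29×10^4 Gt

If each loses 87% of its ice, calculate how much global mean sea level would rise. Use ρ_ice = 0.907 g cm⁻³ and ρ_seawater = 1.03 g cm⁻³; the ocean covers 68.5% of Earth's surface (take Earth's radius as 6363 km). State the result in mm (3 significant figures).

Kelith: 0.87 × 1.35×10^14 m³ × (907/1030) = 1.034×10^14 m³ of water.
Selith: 0.87 × 13.4 Gt = 1.166×10^13 kg; dividing by ρ_w = 1.03 g cm⁻³ = 1030 kg m⁻³ gives 1.132×10^10 m³ of water.
Marard: 0.87 × 1.29×10^4 Gt = 1.122×10^16 kg; dividing by ρ_w = 1030 kg m⁻³ gives 1.090×10^13 m³ of water.
Total added water ≈ 1.143×10^14 m³ over 3.49×10^14 m² → Δh = 0.328 m = 328 mm.

≈ 328 mm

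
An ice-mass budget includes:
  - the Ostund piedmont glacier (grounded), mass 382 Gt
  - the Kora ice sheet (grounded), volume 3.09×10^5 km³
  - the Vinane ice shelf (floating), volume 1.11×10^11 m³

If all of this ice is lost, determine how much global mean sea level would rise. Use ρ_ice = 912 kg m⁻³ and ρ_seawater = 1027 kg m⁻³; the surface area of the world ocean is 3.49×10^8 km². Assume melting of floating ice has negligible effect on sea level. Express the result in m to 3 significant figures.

Ostund: 382 Gt = 3.820×10^14 kg; dividing by ρ_w = 1027 kg m⁻³ gives 3.720×10^11 m³ of water.
Kora: 3.09×10^5 km³ × (912/1027) = 2.744×10^5 km³ of water.
The Vinane ice shelf is floating and already displaces its own weight of water, so its melt adds essentially nothing to sea level.
Total added water ≈ 2.748×10^14 m³ over 3.49×10^14 m² → Δh = 0.787 m.

≈ 0.787 m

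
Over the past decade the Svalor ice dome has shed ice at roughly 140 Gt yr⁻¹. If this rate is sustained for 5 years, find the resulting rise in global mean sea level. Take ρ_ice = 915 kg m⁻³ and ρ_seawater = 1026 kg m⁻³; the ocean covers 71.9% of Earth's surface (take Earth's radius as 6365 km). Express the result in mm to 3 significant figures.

Total mass lost = 140 Gt/yr × 5 yr = 700.0 Gt = 7.000×10^14 kg.
ρ_w = 1026 kg m⁻³, so water volume = 7.000×10^14 / 1026 = 6.823×10^11 m³.
Δh = 6.823×10^11 / 3.66×10^14 = 1.86×10^-3 m = 1.86 mm.

≈ 1.86 mm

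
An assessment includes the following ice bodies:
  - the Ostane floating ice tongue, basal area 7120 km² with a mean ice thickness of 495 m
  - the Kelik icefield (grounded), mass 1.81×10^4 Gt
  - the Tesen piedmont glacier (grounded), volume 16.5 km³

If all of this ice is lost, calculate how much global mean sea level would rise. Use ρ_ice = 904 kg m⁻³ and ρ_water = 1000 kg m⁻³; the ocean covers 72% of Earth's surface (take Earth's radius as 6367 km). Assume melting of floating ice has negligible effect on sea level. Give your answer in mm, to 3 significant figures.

≈ 49.4 mm

The Ostane floating ice tongue is floating and already displaces its own weight of water, so its melt adds essentially nothing to sea level.
Kelik: 1.81×10^4 Gt = 1.810×10^16 kg; dividing by ρ_w = 1000 kg m⁻³ gives 1.810×10^13 m³ of water.
Tesen: 16.5 km³ × (904/1000) = 14.92 km³ of water.
Total added water ≈ 1.811×10^13 m³ over 3.67×10^14 m² → Δh = 0.0494 m = 49.4 mm.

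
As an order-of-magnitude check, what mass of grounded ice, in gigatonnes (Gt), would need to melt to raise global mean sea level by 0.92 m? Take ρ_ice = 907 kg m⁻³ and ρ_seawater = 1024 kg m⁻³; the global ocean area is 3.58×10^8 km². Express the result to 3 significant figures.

Required water volume = Δh × A = 0.92 m × 3.58×10^14 m² = 3.294×10^14 m³.
ρ_w = 1024 kg m⁻³, so the mass of water = 3.294×10^14 m³ × 1024 kg m⁻³ = 3.373×10^17 kg = 3.37×10^5 Gt (and the same mass of ice, by conservation).

≈ 3.37×10^5 Gt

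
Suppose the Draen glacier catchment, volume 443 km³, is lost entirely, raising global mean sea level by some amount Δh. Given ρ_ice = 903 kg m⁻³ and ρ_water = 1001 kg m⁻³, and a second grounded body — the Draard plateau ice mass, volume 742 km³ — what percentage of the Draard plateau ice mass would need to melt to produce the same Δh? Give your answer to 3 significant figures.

Equal sea-level rise means equal mass of meltwater, i.e. equal mass of ice lost.
Ice mass of Draen: 4.000×10^14 kg; ice mass of Draard: 6.700×10^14 kg.
Fraction required = 4.000×10^14 / 6.700×10^14 = 0.597 → 59.7 %.

≈ 59.7 %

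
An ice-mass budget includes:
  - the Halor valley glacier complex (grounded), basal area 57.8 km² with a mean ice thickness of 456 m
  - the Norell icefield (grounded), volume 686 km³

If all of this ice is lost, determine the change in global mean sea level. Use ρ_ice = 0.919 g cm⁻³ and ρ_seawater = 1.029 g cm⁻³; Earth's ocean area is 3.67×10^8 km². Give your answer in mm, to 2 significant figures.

Halor: ice volume = 57.8 km² × 456 m = 26.36 km³; 26.36 × (919/1029) = 23.54 km³ of water.
Norell: 686 km³ × (919/1029) = 612.7 km³ of water.
Total added water ≈ 6.362×10^11 m³ over 3.67×10^14 m² → Δh = 1.73×10^-3 m = 1.7 mm.

≈ 1.7 mm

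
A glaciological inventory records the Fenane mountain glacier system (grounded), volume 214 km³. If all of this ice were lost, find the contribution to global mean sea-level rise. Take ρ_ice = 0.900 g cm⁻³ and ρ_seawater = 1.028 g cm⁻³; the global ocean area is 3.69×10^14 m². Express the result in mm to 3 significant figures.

≈ 0.508 mm

Fenane: 214 km³ × (900/1028) = 187.4 km³ of water.
Spread over 3.69×10^14 m² of ocean, Δh = 1.874×10^11 / 3.69×10^14 = 5.08×10^-4 m = 0.508 mm.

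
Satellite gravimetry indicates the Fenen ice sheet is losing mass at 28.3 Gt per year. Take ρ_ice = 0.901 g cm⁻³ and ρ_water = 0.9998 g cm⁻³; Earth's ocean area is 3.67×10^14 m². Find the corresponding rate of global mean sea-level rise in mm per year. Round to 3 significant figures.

≈ 0.0771 mm/yr

ρ_w = 0.9998 g cm⁻³ = 999.8 kg m⁻³. Annual water volume added = 28.3 Gt / ρ_w = 2.830×10^13 kg / 999.8 kg m⁻³ = 2.831×10^10 m³.
Δh per year = 2.831×10^10 / 3.67×10^14 = 7.71×10^-5 m = 0.0771 mm.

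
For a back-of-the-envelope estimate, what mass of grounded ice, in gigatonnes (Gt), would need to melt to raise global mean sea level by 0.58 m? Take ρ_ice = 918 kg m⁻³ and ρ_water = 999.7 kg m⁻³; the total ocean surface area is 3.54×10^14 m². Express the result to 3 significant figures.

Required water volume = Δh × A = 0.58 m × 3.54×10^14 m² = 2.053×10^14 m³.
ρ_w = 999.7 kg m⁻³, so the mass of water = 2.053×10^14 m³ × 999.7 kg m⁻³ = 2.053×10^17 kg = 2.05×10^5 Gt (and the same mass of ice, by conservation).

≈ 2.05×10^5 Gt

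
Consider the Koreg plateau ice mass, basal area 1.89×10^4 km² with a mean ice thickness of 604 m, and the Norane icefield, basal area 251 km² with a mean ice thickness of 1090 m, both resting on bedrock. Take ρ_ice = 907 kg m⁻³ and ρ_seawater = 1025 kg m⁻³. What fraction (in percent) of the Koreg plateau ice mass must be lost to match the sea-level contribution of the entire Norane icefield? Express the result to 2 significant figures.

≈ 2.4 %

Equal sea-level rise means equal mass of meltwater, i.e. equal mass of ice lost.
Ice mass of Norane: 2.481×10^14 kg; ice mass of Koreg: 1.035×10^16 kg.
Fraction required = 2.481×10^14 / 1.035×10^16 = 0.0240 → 2.4 %.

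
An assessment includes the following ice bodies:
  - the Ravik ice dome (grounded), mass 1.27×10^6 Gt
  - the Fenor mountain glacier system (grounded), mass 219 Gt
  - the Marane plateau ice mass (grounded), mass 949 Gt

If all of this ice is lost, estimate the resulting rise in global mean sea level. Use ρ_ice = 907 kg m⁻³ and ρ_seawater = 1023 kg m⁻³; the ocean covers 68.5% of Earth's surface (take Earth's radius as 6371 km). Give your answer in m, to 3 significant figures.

≈ 3.56 m

Ravik: 1.27×10^6 Gt = 1.270×10^18 kg; dividing by ρ_w = 1023 kg m⁻³ gives 1.241×10^15 m³ of water.
Fenor: 219 Gt = 2.190×10^14 kg; dividing by ρ_w = 1023 kg m⁻³ gives 2.141×10^11 m³ of water.
Marane: 949 Gt = 9.490×10^14 kg; dividing by ρ_w = 1023 kg m⁻³ gives 9.277×10^11 m³ of water.
Total added water ≈ 1.243×10^15 m³ over 3.49×10^14 m² → Δh = 3.56 m.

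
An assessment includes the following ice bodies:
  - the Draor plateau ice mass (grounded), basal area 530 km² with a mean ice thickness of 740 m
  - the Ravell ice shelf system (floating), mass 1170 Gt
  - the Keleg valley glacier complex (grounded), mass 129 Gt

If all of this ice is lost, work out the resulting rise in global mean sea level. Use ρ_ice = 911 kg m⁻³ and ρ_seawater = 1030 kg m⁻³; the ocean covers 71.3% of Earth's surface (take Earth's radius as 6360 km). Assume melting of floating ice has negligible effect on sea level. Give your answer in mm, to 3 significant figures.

≈ 1.30 mm

Draor: ice volume = 530 km² × 740 m = 392.2 km³; 392.2 × (911/1030) = 346.9 km³ of water.
The Ravell ice shelf system is floating and already displaces its own weight of water, so its melt adds essentially nothing to sea level.
Keleg: 129 Gt = 1.290×10^14 kg; dividing by ρ_w = 1030 kg m⁻³ gives 1.252×10^11 m³ of water.
Total added water ≈ 4.721×10^11 m³ over 3.62×10^14 m² → Δh = 1.30×10^-3 m = 1.30 mm.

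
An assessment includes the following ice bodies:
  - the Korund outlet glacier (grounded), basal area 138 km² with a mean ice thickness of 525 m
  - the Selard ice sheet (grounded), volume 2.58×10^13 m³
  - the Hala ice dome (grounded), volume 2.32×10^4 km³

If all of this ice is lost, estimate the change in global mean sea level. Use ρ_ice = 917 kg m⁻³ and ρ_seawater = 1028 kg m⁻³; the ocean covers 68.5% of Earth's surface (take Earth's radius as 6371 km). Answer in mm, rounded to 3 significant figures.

≈ 125 mm

Korund: ice volume = 138 km² × 525 m = 72.45 km³; 72.45 × (917/1028) = 64.63 km³ of water.
Selard: 2.58×10^13 m³ × (917/1028) = 2.301×10^13 m³ of water.
Hala: 2.32×10^4 km³ × (917/1028) = 2.069×10^4 km³ of water.
Total added water ≈ 4.377×10^13 m³ over 3.49×10^14 m² → Δh = 0.125 m = 125 mm.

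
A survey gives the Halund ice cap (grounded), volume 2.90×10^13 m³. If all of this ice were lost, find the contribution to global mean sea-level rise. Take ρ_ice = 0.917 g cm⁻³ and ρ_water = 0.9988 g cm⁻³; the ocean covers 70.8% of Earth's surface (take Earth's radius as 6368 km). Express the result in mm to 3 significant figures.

≈ 73.8 mm

Halund: 2.90×10^13 m³ × (917/998.8) = 2.662×10^13 m³ of water.
Spread over 3.61×10^14 m² of ocean, Δh = 2.662×10^13 / 3.61×10^14 = 0.0738 m = 73.8 mm.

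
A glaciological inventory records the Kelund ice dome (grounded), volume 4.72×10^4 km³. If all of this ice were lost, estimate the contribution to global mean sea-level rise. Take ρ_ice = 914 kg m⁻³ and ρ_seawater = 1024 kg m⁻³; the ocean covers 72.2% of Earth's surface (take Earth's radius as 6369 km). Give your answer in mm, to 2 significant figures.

≈ 110 mm

Kelund: 4.72×10^4 km³ × (914/1024) = 4.213×10^4 km³ of water.
Spread over 3.68×10^14 m² of ocean, Δh = 4.213×10^13 / 3.68×10^14 = 0.114 m = 110 mm.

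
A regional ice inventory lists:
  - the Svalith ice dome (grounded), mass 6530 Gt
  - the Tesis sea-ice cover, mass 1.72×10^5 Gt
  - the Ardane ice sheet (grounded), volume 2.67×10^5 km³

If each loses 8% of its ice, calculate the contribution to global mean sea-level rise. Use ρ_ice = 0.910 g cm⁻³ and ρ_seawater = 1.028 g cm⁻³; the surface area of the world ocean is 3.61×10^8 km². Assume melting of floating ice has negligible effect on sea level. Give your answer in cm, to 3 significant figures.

≈ 5.38 cm

Svalith: 0.08 × 6530 Gt = 5.224×10^14 kg; dividing by ρ_w = 1.028 g cm⁻³ = 1028 kg m⁻³ gives 5.082×10^11 m³ of water.
The Tesis sea-ice cover is floating and already displaces its own weight of water, so its melt adds essentially nothing to sea level.
Ardane: 0.08 × 2.67×10^5 km³ × (910/1028) = 1.891×10^4 km³ of water.
Total added water ≈ 1.942×10^13 m³ over 3.61×10^14 m² → Δh = 0.0538 m = 5.38 cm.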